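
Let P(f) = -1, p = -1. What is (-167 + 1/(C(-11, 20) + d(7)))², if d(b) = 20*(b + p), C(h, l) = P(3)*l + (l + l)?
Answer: 546577641/19600 ≈ 27887.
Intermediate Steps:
C(h, l) = l (C(h, l) = -l + (l + l) = -l + 2*l = l)
d(b) = -20 + 20*b (d(b) = 20*(b - 1) = 20*(-1 + b) = -20 + 20*b)
(-167 + 1/(C(-11, 20) + d(7)))² = (-167 + 1/(20 + (-20 + 20*7)))² = (-167 + 1/(20 + (-20 + 140)))² = (-167 + 1/(20 + 120))² = (-167 + 1/140)² = (-23379/140)² = 546577641/19600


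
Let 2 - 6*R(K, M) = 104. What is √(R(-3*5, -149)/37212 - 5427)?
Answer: I*√1878736579923/18606 ≈ 73.668*I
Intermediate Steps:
R(K, M) = -17 (R(K, M) = ⅓ - ⅙*104 = ⅓ - 52/3 = -17)
√(R(-3*5, -149)/37212 - 5427) = √(-17/37212 - 5427) = √(-201949541/37212) = I*√1878736579923/18606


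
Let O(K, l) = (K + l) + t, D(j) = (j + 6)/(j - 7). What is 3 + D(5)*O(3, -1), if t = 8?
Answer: -52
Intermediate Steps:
D(j) = (6 + j)/(-7 + j)
O(K, l) = 8 + K + l (O(K, l) = (K + l) + 8 = 8 + K + l)
3 + D(5)*O(3, -1) = 3 + ((6 + 5)/(-7 + 5))*(8 + 3 - 1) = 3 + (11/(-2))*10 = 3 - ½*11*10 = 3 - 11/2*10 = 3 - 55 = -52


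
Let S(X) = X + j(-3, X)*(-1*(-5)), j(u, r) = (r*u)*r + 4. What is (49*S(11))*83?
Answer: -7255528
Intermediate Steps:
j(u, r) = 4 + u*r² (j(u, r) = u*r² + 4 = 4 + u*r²)
S(X) = 20 + X - 15*X² (S(X) = X + (4 - 3*X²)*(-1*(-5)) = X + (4 - 3*X²)*5 = X + (20 - 15*X²) = 20 + X - 15*X²)
(49*S(11))*83 = (49*(20 + 11 - 15*11²))*83 = (49*(20 + 11 - 15*121))*83 = (49*(20 + 11 - 1815))*83 = (49*(-1784))*83 = -87416*83 = -7255528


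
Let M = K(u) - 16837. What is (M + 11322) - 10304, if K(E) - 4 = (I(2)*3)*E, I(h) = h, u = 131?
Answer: -15029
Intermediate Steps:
K(E) = 4 + 6*E (K(E) = 4 + (2*3)*E = 4 + 6*E)
M = -16047 (M = (4 + 6*131) - 16837 = (4 + 786) - 16837 = 790 - 16837 = -16047)
(M + 11322) - 10304 = (-16047 + 11322) - 10304 = -4725 - 10304 = -15029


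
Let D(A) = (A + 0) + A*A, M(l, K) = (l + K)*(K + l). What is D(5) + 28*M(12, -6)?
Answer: 1038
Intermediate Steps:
M(l, K) = (K + l)**2 (M(l, K) = (K + l)*(K + l) = (K + l)**2)
D(A) = A + A**2
D(5) + 28*M(12, -6) = 5*(1 + 5) + 28*(-6 + 12)**2 = 5*6 + 28*6**2 = 30 + 28*36 = 30 + 1008 = 1038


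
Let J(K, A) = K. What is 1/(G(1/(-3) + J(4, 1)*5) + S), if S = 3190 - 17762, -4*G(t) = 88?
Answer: -1/14594 ≈ -6.8521e-5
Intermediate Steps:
G(t) = -22 (G(t) = -¼*88 = -22)
S = -14572
1/(G(1/(-3) + J(4, 1)*5) + S) = 1/(-22 - 14572) = 1/(-14594) = -1/14594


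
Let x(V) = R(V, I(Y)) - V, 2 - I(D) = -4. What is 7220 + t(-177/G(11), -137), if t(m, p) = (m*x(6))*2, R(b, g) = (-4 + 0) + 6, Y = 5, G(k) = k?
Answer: 80836/11 ≈ 7348.7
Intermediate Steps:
I(D) = 6 (I(D) = 2 - 1*(-4) = 2 + 4 = 6)
R(b, g) = 2 (R(b, g) = -4 + 6 = 2)
x(V) = 2 - V
t(m, p) = -8*m (t(m, p) = (m*(2 - 1*6))*2 = (m*(2 - 6))*2 = (m*(-4))*2 = -4*m*2 = -8*m)
7220 + t(-177/G(11), -137) = 7220 - (-1416)/11 = 7220 - 8*(-177/11) = 7220 + 1416/11 = 80836/11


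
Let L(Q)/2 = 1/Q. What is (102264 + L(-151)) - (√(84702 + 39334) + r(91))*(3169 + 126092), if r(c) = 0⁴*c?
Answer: 15441862/151 - 258522*√31009 ≈ -4.5422e+7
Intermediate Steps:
r(c) = 0 (r(c) = 0*c = 0)
L(Q) = 2/Q
(102264 + L(-151)) - (√(84702 + 39334) + r(91))*(3169 + 126092) = (102264 + 2/(-151)) - (√(84702 + 39334) + 0)*(3169 + 126092) = (102264 + 2*(-1/151)) - (√124036 + 0)*129261 = (102264 - 2/151) - (2*√31009 + 0)*129261 = 15441862/151 - 2*√31009*129261 = 15441862/151 - 258522*√31009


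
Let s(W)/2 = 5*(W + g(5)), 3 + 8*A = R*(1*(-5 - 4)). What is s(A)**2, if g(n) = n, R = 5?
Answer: 100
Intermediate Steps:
A = -6 (A = -3/8 + (5*(1*(-5 - 4)))/8 = -3/8 + (5*(1*(-9)))/8 = -3/8 + (5*(-9))/8 = -3/8 + (1/8)*(-45) = -3/8 - 45/8 = -6)
s(W) = 50 + 10*W (s(W) = 2*(5*(W + 5)) = 2*(5*(5 + W)) = 2*(25 + 5*W) = 50 + 10*W)
s(A)**2 = (50 + 10*(-6))**2 = (50 - 60)**2 = (-10)**2 = 100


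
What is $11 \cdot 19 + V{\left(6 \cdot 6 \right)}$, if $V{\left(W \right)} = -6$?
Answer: $203$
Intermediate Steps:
$11 \cdot 19 + V{\left(6 \cdot 6 \right)} = 11 \cdot 19 - 6 = 209 - 6 = 203$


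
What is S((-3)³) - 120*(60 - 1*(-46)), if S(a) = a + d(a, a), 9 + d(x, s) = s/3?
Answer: -12765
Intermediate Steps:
d(x, s) = -9 + s/3
S(a) = -9 + 4*a/3 (S(a) = a + (-9 + a/3) = -9 + 4*a/3)
S((-3)³) - 120*(60 - 1*(-46)) = (-9 + (4/3)*(-3)³) - 120*(60 - 1*(-46)) = (-9 + (4/3)*(-27)) - 120*(60 + 46) = (-9 - 36) - 120*106 = -45 - 12720 = -12765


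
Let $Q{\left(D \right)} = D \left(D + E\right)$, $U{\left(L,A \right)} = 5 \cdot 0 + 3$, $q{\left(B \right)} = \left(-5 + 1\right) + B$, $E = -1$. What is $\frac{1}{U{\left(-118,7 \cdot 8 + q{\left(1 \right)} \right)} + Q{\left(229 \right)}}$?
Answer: $\frac{1}{52215} \approx 1.9152 \cdot 10^{-5}$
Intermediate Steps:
$q{\left(B \right)} = -4 + B$
$U{\left(L,A \right)} = 3$ ($U{\left(L,A \right)} = 0 + 3 = 3$)
$Q{\left(D \right)} = D \left(-1 + D\right)$ ($Q{\left(D \right)} = D \left(D - 1\right) = D \left(-1 + D\right)$)
$\frac{1}{U{\left(-118,7 \cdot 8 + q{\left(1 \right)} \right)} + Q{\left(229 \right)}} = \frac{1}{3 + 229 \left(-1 + 229\right)} = \frac{1}{3 + 229 \cdot 228} = \frac{1}{3 + 52212} = \frac{1}{52215}$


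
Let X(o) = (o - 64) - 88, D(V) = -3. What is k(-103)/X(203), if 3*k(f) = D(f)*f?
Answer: 103/51 ≈ 2.0196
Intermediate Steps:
X(o) = -152 + o (X(o) = (-64 + o) - 88 = -152 + o)
k(f) = -f (k(f) = (-3*f)/3 = -f)
k(-103)/X(203) = (-1*(-103))/(-152 + 203) = 103/51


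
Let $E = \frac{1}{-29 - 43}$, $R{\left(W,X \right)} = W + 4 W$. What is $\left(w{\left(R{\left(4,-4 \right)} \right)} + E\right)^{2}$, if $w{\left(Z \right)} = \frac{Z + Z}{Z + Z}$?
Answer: $\frac{5041}{5184} \approx 0.97241$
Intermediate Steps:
$R{\left(W,X \right)} = 5 W$
$w{\left(Z \right)} = 1$ ($w{\left(Z \right)} = \frac{2 Z}{2 Z} = 2 Z \frac{1}{2 Z} = 1$)
$E = - \frac{1}{72}$ ($E = \frac{1}{-72} = - \frac{1}{72} \approx -0.013889$)
$\left(w{\left(R{\left(4,-4 \right)} \right)} + E\right)^{2} = \left(1 - \frac{1}{72}\right)^{2} = \left(\frac{71}{72}\right)^{2} = \frac{5041}{5184}$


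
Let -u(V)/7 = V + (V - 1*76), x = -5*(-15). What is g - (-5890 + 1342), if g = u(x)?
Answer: 4030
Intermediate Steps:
x = 75
u(V) = 532 - 14*V (u(V) = -7*(V + (V - 1*76)) = -7*(V + (V - 76)) = -7*(V + (-76 + V)) = -7*(-76 + 2*V) = 532 - 14*V)
g = -518 (g = 532 - 14*75 = 532 - 1050 = -518)
g - (-5890 + 1342) = -518 - (-5890 + 1342) = -518 - 1*(-4548) = -518 + 4548 = 4030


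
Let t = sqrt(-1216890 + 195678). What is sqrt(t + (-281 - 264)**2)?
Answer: sqrt(297025 + 6*I*sqrt(28367)) ≈ 545.0 + 0.927*I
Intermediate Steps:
t = 6*I*sqrt(28367) (t = sqrt(-1021212) = 6*I*sqrt(28367) ≈ 1010.6*I)
sqrt(t + (-281 - 264)**2) = sqrt(6*I*sqrt(28367) + (-281 - 264)**2) = sqrt(6*I*sqrt(28367) + (-545)**2) = sqrt(6*I*sqrt(28367) + 297025) = sqrt(297025 + 6*I*sqrt(28367))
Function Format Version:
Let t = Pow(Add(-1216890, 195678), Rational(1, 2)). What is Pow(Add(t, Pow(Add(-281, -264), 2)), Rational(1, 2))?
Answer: Pow(Add(297025, Mul(6, I, Pow(28367, Rational(1, 2)))), Rational(1, 2)) ≈ Add(545.00, Mul(0.927, I))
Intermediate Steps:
t = Mul(6, I, Pow(28367, Rational(1, 2))) (t = Pow(-1021212, Rational(1, 2)) = Mul(6, I, Pow(28367, Rational(1, 2))) ≈ Mul(1010.6, I))
Pow(Add(t, Pow(Add(-281, -264), 2)), Rational(1, 2)) = Pow(Add(Mul(6, I, Pow(28367, Rational(1, 2))), Pow(Add(-281, -264), 2)), Rational(1, 2)) = Pow(Add(Mul(6, I, Pow(28367, Rational(1, 2))), Pow(-545, 2)), Rational(1, 2)) = Pow(Add(Mul(6, I, Pow(28367, Rational(1, 2))), 297025), Rational(1, 2)) = Pow(Add(297025, Mul(6, I, Pow(28367, Rational(1, 2)))), Rational(1, 2))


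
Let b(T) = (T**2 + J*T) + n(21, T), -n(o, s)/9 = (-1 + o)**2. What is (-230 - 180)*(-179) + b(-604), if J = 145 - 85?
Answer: 398366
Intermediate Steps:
n(o, s) = -9*(-1 + o)**2
J = 60
b(T) = -3600 + T**2 + 60*T (b(T) = (T**2 + 60*T) - 9*(-1 + 21)**2 = (T**2 + 60*T) - 9*20**2 = (T**2 + 60*T) - 9*400 = (T**2 + 60*T) - 3600 = -3600 + T**2 + 60*T)
(-230 - 180)*(-179) + b(-604) = (-230 - 180)*(-179) + (-3600 + (-604)**2 + 60*(-604)) = -410*(-179) + (-3600 + 364816 - 36240) = 73390 + 324976 = 398366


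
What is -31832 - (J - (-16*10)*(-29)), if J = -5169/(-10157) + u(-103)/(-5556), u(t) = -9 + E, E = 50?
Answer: -1534535186591/56432292 ≈ -27193.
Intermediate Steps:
u(t) = 41 (u(t) = -9 + 50 = 41)
J = 28302527/56432292 (J = -5169/(-10157) + 41/(-5556) = -5169*(-1/10157) + 41*(-1/5556) = 5169/10157 - 41/5556 = 28302527/56432292 ≈ 0.50153)
-31832 - (J - (-16*10)*(-29)) = -31832 - (28302527/56432292 - (-16*10)*(-29)) = -31832 - (28302527/56432292 - (-160)*(-29)) = -31832 - (28302527/56432292 - 1*4640) = -31832 - (28302527/56432292 - 4640) = -31832 - 1*(-261817532353/56432292) = -31832 + 261817532353/56432292 = -1534535186591/56432292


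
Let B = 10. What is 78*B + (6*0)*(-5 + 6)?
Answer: 780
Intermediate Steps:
78*B + (6*0)*(-5 + 6) = 78*10 + (6*0)*(-5 + 6) = 780 + 0*1 = 780 + 0 = 780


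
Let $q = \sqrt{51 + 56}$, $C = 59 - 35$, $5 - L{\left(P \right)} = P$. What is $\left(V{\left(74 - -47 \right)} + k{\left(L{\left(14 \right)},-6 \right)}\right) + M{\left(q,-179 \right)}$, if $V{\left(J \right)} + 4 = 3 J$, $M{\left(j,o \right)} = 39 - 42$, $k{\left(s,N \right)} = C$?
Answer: $380$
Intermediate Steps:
$L{\left(P \right)} = 5 - P$
$C = 24$
$k{\left(s,N \right)} = 24$
$q = \sqrt{107} \approx 10.344$
$M{\left(j,o \right)} = -3$
$V{\left(J \right)} = -4 + 3 J$
$\left(V{\left(74 - -47 \right)} + k{\left(L{\left(14 \right)},-6 \right)}\right) + M{\left(q,-179 \right)} = \left(\left(-4 + 3 \left(74 - -47\right)\right) + 24\right) - 3 = \left(\left(-4 + 3 \left(74 + 47\right)\right) + 24\right) - 3 = \left(\left(-4 + 3 \cdot 121\right) + 24\right) - 3 = \left(\left(-4 + 363\right) + 24\right) - 3 = \left(359 + 24\right) - 3 = 383 - 3 = 380$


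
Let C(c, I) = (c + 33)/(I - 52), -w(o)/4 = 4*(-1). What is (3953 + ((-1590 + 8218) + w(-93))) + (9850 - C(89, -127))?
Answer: 3660135/179 ≈ 20448.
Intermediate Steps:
w(o) = 16 (w(o) = -16*(-1) = -4*(-4) = 16)
C(c, I) = (33 + c)/(-52 + I)
(3953 + ((-1590 + 8218) + w(-93))) + (9850 - C(89, -127)) = (3953 + ((-1590 + 8218) + 16)) + (9850 - (33 + 89)/(-52 - 127)) = (3953 + (6628 + 16)) + (9850 - 122/(-179)) = (3953 + 6644) + (9850 - (-1)*122/179) = 10597 + (9850 - 1*(-122/179)) = 10597 + (9850 + 122/179) = 10597 + 1763272/179 = 3660135/179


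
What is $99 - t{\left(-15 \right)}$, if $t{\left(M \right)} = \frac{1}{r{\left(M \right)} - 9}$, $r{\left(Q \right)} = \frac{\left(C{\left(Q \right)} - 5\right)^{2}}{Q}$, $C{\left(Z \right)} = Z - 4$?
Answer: $\frac{23468}{237} \approx 99.021$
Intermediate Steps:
$C{\left(Z \right)} = -4 + Z$
$r{\left(Q \right)} = \frac{\left(-9 + Q\right)^{2}}{Q}$ ($r{\left(Q \right)} = \frac{\left(\left(-4 + Q\right) - 5\right)^{2}}{Q} = \frac{\left(-9 + Q\right)^{2}}{Q}$)
$t{\left(M \right)} = \frac{1}{-9 + \frac{\left(-9 + M\right)^{2}}{M}}$ ($t{\left(M \right)} = \frac{1}{\frac{\left(-9 + M\right)^{2}}{M} - 9} = \frac{1}{-9 + \frac{\left(-9 + M\right)^{2}}{M}}$)
$99 - t{\left(-15 \right)} = 99 - - \frac{15}{81 + \left(-15\right)^{2} - -405} = 99 - - \frac{15}{81 + 225 + 405} = 99 - - \frac{15}{711} = 99 - \left(-15\right) \frac{1}{711} = 99 - - \frac{5}{237} = 99 + \frac{5}{237} = \frac{23468}{237}$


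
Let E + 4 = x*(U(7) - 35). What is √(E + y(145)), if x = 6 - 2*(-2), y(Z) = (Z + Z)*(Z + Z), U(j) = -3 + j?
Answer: √83786 ≈ 289.46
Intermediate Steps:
y(Z) = 4*Z² (y(Z) = (2*Z)*(2*Z) = 4*Z²)
x = 10 (x = 6 + 4 = 10)
E = -314 (E = -4 + 10*((-3 + 7) - 35) = -4 + 10*(4 - 35) = -4 + 10*(-31) = -4 - 310 = -314)
√(E + y(145)) = √(-314 + 4*145²) = √(-314 + 4*21025) = √(-314 + 84100) = √83786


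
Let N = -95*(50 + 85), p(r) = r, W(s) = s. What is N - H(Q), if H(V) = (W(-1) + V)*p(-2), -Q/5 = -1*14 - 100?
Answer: -11687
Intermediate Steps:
Q = 570 (Q = -5*(-1*14 - 100) = -5*(-14 - 100) = -5*(-114) = 570)
N = -12825 (N = -95*135 = -12825)
H(V) = 2 - 2*V (H(V) = (-1 + V)*(-2) = 2 - 2*V)
N - H(Q) = -12825 - (2 - 2*570) = -12825 - (2 - 1140) = -12825 - 1*(-1138) = -12825 + 1138 = -11687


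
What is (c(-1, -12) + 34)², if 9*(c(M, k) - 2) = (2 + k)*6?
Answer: 7744/9 ≈ 860.44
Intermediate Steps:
c(M, k) = 10/3 + 2*k/3 (c(M, k) = 2 + ((2 + k)*6)/9 = 2 + (12 + 6*k)/9 = 2 + (4/3 + 2*k/3) = 10/3 + 2*k/3)
(c(-1, -12) + 34)² = ((10/3 + (⅔)*(-12)) + 34)² = ((10/3 - 8) + 34)² = (-14/3 + 34)² = (88/3)² = 7744/9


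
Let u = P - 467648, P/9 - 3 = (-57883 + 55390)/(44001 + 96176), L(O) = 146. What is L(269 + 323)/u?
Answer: -10232921/32774865677 ≈ -0.00031222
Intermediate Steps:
P = 3762342/140177 (P = 27 + 9*((-57883 + 55390)/(44001 + 96176)) = 27 + 9*(-2493/140177) = 27 - 22437/140177 = 3762342/140177 ≈ 26.840)
u = -65549731354/140177 (u = 3762342/140177 - 467648 = -65549731354/140177 ≈ -4.6762e+5)
L(269 + 323)/u = 146/(-65549731354/140177) = 146*(-140177/65549731354) = -10232921/32774865677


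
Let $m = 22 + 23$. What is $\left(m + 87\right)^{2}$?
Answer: $17424$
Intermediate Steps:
$m = 45$
$\left(m + 87\right)^{2} = \left(45 + 87\right)^{2} = 132^{2} = 17424$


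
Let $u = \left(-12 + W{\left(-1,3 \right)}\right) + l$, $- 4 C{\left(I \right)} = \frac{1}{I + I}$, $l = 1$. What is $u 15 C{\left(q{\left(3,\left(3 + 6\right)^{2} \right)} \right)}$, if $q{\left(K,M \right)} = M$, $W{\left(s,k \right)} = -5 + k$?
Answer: $\frac{65}{216} \approx 0.30093$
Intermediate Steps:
$C{\left(I \right)} = - \frac{1}{8 I}$ ($C{\left(I \right)} = - \frac{1}{4 \left(I + I\right)} = - \frac{1}{4 \cdot 2 I} = - \frac{\frac{1}{2} \frac{1}{I}}{4} = - \frac{1}{8 I}$)
$u = -13$ ($u = \left(-12 + \left(-5 + 3\right)\right) + 1 = \left(-12 - 2\right) + 1 = -14 + 1 = -13$)
$u 15 C{\left(q{\left(3,\left(3 + 6\right)^{2} \right)} \right)} = \left(-13\right) 15 \left(- \frac{1}{8 \left(3 + 6\right)^{2}}\right) = - 195 \left(- \frac{1}{8 \cdot 9^{2}}\right) = - 195 \left(- \frac{1}{8 \cdot 81}\right) = - 195 \left(\left(- \frac{1}{8}\right) \frac{1}{81}\right) = \left(-195\right) \left(- \frac{1}{648}\right) = \frac{65}{216}$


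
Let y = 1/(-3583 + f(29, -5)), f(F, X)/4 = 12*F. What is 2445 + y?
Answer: 5356994/2191 ≈ 2445.0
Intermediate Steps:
f(F, X) = 48*F (f(F, X) = 4*(12*F) = 48*F)
y = -1/2191 (y = 1/(-3583 + 48*29) = 1/(-3583 + 1392) = 1/(-2191) = -1/2191 ≈ -0.00045641)
2445 + y = 2445 - 1/2191 = 5356994/2191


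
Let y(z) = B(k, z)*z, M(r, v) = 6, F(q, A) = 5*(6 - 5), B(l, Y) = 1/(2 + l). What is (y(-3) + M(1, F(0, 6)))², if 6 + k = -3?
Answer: 2025/49 ≈ 41.327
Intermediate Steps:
k = -9 (k = -6 - 3 = -9)
F(q, A) = 5 (F(q, A) = 5*1 = 5)
y(z) = -z/7 (y(z) = z/(2 - 9) = z/(-7) = -z/7)
(y(-3) + M(1, F(0, 6)))² = (-⅐*(-3) + 6)² = (3/7 + 6)² = (45/7)² = 2025/49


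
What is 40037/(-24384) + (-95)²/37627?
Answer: -1286406599/917496768 ≈ -1.4021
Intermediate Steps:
40037/(-24384) + (-95)²/37627 = 40037*(-1/24384) + 9025*(1/37627) = -40037/24384 + 9025/37627 = -1286406599/917496768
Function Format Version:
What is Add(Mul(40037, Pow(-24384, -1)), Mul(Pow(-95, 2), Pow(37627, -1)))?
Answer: Rational(-1286406599, 917496768) ≈ -1.4021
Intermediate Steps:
Add(Mul(40037, Pow(-24384, -1)), Mul(Pow(-95, 2), Pow(37627, -1))) = Add(Mul(40037, Rational(-1, 24384)), Mul(9025, Rational(1, 37627))) = Add(Rational(-40037, 24384), Rational(9025, 37627)) = Rational(-1286406599, 917496768)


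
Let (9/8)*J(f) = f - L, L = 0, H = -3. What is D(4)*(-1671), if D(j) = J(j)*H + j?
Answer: 11140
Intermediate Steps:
J(f) = 8*f/9 (J(f) = 8*(f - 1*0)/9 = 8*(f + 0)/9 = 8*f/9)
D(j) = -5*j/3 (D(j) = (8*j/9)*(-3) + j = -8*j/3 + j = -5*j/3)
D(4)*(-1671) = -5/3*4*(-1671) = -20/3*(-1671) = 11140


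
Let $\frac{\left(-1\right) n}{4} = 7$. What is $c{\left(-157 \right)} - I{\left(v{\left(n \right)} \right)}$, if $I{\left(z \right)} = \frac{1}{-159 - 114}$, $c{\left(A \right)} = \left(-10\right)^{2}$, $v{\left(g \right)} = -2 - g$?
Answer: $\frac{27301}{273} \approx 100.0$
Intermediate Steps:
$n = -28$ ($n = \left(-4\right) 7 = -28$)
$c{\left(A \right)} = 100$
$I{\left(z \right)} = - \frac{1}{273}$ ($I{\left(z \right)} = \frac{1}{-273} = - \frac{1}{273}$)
$c{\left(-157 \right)} - I{\left(v{\left(n \right)} \right)} = 100 - - \frac{1}{273} = 100 + \frac{1}{273} = \frac{27301}{273}$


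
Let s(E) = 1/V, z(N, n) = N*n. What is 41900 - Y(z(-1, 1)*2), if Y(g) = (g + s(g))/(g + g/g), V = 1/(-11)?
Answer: 41887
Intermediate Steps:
V = -1/11 ≈ -0.090909
s(E) = -11 (s(E) = 1/(-1/11) = -11)
Y(g) = (-11 + g)/(1 + g) (Y(g) = (g - 11)/(g + g/g) = (-11 + g)/(g + 1) = (-11 + g)/(1 + g))
41900 - Y(z(-1, 1)*2) = 41900 - (-11 - 1*1*2)/(1 - 1*1*2) = 41900 - (-11 - 1*2)/(1 - 1*2) = 41900 - (-11 - 2)/(1 - 2) = 41900 - (-13)/(-1) = 41900 - (-1)*(-13) = 41900 - 1*13 = 41900 - 13 = 41887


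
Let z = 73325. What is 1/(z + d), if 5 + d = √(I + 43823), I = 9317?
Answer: 3666/268788463 - √13285/2687884630 ≈ 1.3596e-5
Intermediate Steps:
d = -5 + 2*√13285 (d = -5 + √(9317 + 43823) = -5 + √53140 = -5 + 2*√13285 ≈ 225.52)
1/(z + d) = 1/(73325 + (-5 + 2*√13285)) = 1/(73320 + 2*√13285)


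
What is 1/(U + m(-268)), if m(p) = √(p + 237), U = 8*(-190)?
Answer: -1520/2310431 - I*√31/2310431 ≈ -0.00065789 - 2.4098e-6*I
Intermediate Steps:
U = -1520
m(p) = √(237 + p)
1/(U + m(-268)) = 1/(-1520 + √(237 - 268)) = 1/(-1520 + √(-31)) = 1/(-1520 + I*√31)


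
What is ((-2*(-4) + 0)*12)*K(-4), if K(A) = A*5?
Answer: -1920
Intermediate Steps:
K(A) = 5*A
((-2*(-4) + 0)*12)*K(-4) = ((-2*(-4) + 0)*12)*(5*(-4)) = ((8 + 0)*12)*(-20) = (8*12)*(-20) = 96*(-20) = -1920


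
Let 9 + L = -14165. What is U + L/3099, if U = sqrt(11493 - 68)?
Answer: -14174/3099 + 5*sqrt(457) ≈ 102.31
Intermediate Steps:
L = -14174 (L = -9 - 14165 = -14174)
U = 5*sqrt(457) (U = sqrt(11425) = 5*sqrt(457) ≈ 106.89)
U + L/3099 = 5*sqrt(457) - 14174/3099 = -14174/3099 + 5*sqrt(457)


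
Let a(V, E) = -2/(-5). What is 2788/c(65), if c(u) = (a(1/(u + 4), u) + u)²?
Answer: 69700/106929 ≈ 0.65183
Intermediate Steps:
a(V, E) = ⅖ (a(V, E) = -2*(-⅕) = ⅖)
c(u) = (⅖ + u)²
2788/c(65) = 2788/(((2 + 5*65)²/25)) = 2788/(((2 + 325)²/25)) = 2788/(((1/25)*327²)) = 2788/(((1/25)*106929)) = 2788/(106929/25) = 2788*(25/106929) = 69700/106929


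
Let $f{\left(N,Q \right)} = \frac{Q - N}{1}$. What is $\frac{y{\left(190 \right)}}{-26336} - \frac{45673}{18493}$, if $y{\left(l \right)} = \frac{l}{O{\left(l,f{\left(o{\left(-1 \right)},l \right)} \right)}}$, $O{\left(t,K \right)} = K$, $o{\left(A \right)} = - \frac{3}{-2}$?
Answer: $- \frac{113369815899}{45902732824} \approx -2.4698$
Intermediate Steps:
$o{\left(A \right)} = \frac{3}{2}$ ($o{\left(A \right)} = \left(-3\right) \left(- \frac{1}{2}\right) = \frac{3}{2}$)
$f{\left(N,Q \right)} = Q - N$ ($f{\left(N,Q \right)} = \left(Q - N\right) 1 = Q - N$)
$y{\left(l \right)} = \frac{l}{- \frac{3}{2} + l}$ ($y{\left(l \right)} = \frac{l}{l - \frac{3}{2}} = \frac{l}{- \frac{3}{2} + l}$)
$\frac{y{\left(190 \right)}}{-26336} - \frac{45673}{18493} = \frac{2 \cdot 190 \frac{1}{-3 + 2 \cdot 190}}{-26336} - \frac{45673}{18493} = 2 \cdot 190 \frac{1}{-3 + 380} \left(- \frac{1}{26336}\right) - \frac{45673}{18493} = 2 \cdot 190 \cdot \frac{1}{377} \left(- \frac{1}{26336}\right) - \frac{45673}{18493} = \frac{380}{377} \left(- \frac{1}{26336}\right) - \frac{45673}{18493} = - \frac{95}{2482168} - \frac{45673}{18493} = - \frac{113369815899}{45902732824}$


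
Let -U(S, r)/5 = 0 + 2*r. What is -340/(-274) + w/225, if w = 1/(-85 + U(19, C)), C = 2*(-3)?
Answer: 956113/770625 ≈ 1.2407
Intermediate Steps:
C = -6
U(S, r) = -10*r (U(S, r) = -5*(0 + 2*r) = -10*r)
w = -1/25 (w = 1/(-85 - 10*(-6)) = 1/(-85 + 60) = 1/(-25) = -1/25 ≈ -0.040000)
-340/(-274) + w/225 = -340/(-274) - 1/25/225 = -340*(-1/274) - 1/25*1/225 = 170/137 - 1/5625 = 956113/770625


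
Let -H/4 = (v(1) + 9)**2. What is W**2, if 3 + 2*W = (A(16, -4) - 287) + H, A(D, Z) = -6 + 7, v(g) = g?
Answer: 474721/4 ≈ 1.1868e+5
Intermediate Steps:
A(D, Z) = 1
H = -400 (H = -4*(1 + 9)**2 = -4*10**2 = -4*100 = -400)
W = -689/2 (W = -3/2 + ((1 - 287) - 400)/2 = -3/2 + (-286 - 400)/2 = -3/2 + (1/2)*(-686) = -3/2 - 343 = -689/2 ≈ -344.50)
W**2 = (-689/2)**2 = 474721/4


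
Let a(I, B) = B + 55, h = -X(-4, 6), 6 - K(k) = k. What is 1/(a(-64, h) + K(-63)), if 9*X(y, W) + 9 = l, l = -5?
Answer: 9/1130 ≈ 0.0079646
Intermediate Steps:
K(k) = 6 - k
X(y, W) = -14/9 (X(y, W) = -1 + (1/9)*(-5) = -1 - 5/9 = -14/9)
h = 14/9 (h = -1*(-14/9) = 14/9 ≈ 1.5556)
a(I, B) = 55 + B
1/(a(-64, h) + K(-63)) = 1/((55 + 14/9) + (6 - 1*(-63))) = 1/(509/9 + (6 + 63)) = 1/(509/9 + 69) = 1/(1130/9) = 9/1130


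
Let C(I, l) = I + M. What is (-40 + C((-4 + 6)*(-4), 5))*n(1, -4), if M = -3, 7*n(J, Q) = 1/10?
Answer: -51/70 ≈ -0.72857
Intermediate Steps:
n(J, Q) = 1/70 (n(J, Q) = (1/10)/7 = (1*(1/10))/7 = (1/7)*(1/10) = 1/70)
C(I, l) = -3 + I (C(I, l) = I - 3 = -3 + I)
(-40 + C((-4 + 6)*(-4), 5))*n(1, -4) = (-40 + (-3 + (-4 + 6)*(-4)))*(1/70) = (-40 + (-3 + 2*(-4)))*(1/70) = (-40 + (-3 - 8))*(1/70) = (-40 - 11)*(1/70) = -51*1/70 = -51/70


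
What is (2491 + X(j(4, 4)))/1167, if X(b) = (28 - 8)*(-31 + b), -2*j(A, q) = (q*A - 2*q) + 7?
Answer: 1721/1167 ≈ 1.4747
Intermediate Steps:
j(A, q) = -7/2 + q - A*q/2 (j(A, q) = -((q*A - 2*q) + 7)/2 = -((A*q - 2*q) + 7)/2 = -((-2*q + A*q) + 7)/2 = -(7 - 2*q + A*q)/2 = -7/2 + q - A*q/2)
X(b) = -620 + 20*b (X(b) = 20*(-31 + b) = -620 + 20*b)
(2491 + X(j(4, 4)))/1167 = (2491 + (-620 + 20*(-7/2 + 4 - 1/2*4*4)))/1167 = (2491 + (-620 + 20*(-7/2 + 4 - 8)))*(1/1167) = (2491 + (-620 + 20*(-15/2)))*(1/1167) = (2491 + (-620 - 150))*(1/1167) = (2491 - 770)*(1/1167) = 1721*(1/1167) = 1721/1167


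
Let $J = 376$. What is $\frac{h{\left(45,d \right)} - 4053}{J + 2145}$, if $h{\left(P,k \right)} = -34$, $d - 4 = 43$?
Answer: $- \frac{4087}{2521} \approx -1.6212$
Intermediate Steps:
$d = 47$ ($d = 4 + 43 = 47$)
$\frac{h{\left(45,d \right)} - 4053}{J + 2145} = \frac{-34 - 4053}{376 + 2145} = - \frac{4087}{2521}$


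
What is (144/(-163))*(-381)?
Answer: 54864/163 ≈ 336.59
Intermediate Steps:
(144/(-163))*(-381) = (144*(-1/163))*(-381) = -144/163*(-381) = 54864/163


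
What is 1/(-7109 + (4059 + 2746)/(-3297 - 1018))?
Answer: -863/6136428 ≈ -0.00014064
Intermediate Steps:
1/(-7109 + (4059 + 2746)/(-3297 - 1018)) = 1/(-7109 + 6805/(-4315)) = 1/(-7109 + 6805*(-1/4315)) = 1/(-7109 - 1361/863) = 1/(-6136428/863) = -863/6136428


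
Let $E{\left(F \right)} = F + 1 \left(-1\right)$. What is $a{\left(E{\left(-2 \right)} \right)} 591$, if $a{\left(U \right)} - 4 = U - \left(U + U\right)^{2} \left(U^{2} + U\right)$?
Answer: $-127065$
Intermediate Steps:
$E{\left(F \right)} = -1 + F$ ($E{\left(F \right)} = F - 1 = -1 + F$)
$a{\left(U \right)} = 4 + U - 4 U^{2} \left(U + U^{2}\right)$ ($a{\left(U \right)} = 4 + \left(U - \left(U + U\right)^{2} \left(U^{2} + U\right)\right) = 4 + \left(U - \left(2 U\right)^{2} \left(U + U^{2}\right)\right) = 4 + \left(U - 4 U^{2} \left(U + U^{2}\right)\right) = 4 - \left(- U + 4 U^{2} \left(U + U^{2}\right)\right) = 4 + U - 4 U^{2} \left(U + U^{2}\right)$)
$a{\left(E{\left(-2 \right)} \right)} 591 = \left(4 - 3 - 4 \left(-1 - 2\right)^{3} - 4 \left(-1 - 2\right)^{4}\right) 591 = \left(4 - 3 - 4 \left(-3\right)^{3} - 4 \left(-3\right)^{4}\right) 591 = \left(4 - 3 - -108 - 324\right) 591 = \left(4 - 3 + 108 - 324\right) 591 = \left(-215\right) 591 = -127065$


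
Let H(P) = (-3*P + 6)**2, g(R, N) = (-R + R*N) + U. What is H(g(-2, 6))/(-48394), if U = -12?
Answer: -2592/24197 ≈ -0.10712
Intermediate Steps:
g(R, N) = -12 - R + N*R (g(R, N) = (-R + R*N) - 12 = (-R + N*R) - 12 = -12 - R + N*R)
H(P) = (6 - 3*P)**2
H(g(-2, 6))/(-48394) = (9*(-2 + (-12 - 1*(-2) + 6*(-2)))**2)/(-48394) = (9*(-2 + (-12 + 2 - 12))**2)*(-1/48394) = (9*(-2 - 22)**2)*(-1/48394) = (9*(-24)**2)*(-1/48394) = (9*576)*(-1/48394) = 5184*(-1/48394) = -2592/24197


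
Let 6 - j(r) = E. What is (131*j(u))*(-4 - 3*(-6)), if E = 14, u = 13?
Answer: -14672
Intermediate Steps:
j(r) = -8 (j(r) = 6 - 1*14 = 6 - 14 = -8)
(131*j(u))*(-4 - 3*(-6)) = (131*(-8))*(-4 - 3*(-6)) = -1048*(-4 + 18) = -1048*14 = -14672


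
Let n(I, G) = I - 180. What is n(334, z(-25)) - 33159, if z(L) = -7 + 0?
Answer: -33005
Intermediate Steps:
z(L) = -7
n(I, G) = -180 + I
n(334, z(-25)) - 33159 = (-180 + 334) - 33159 = 154 - 33159 = -33005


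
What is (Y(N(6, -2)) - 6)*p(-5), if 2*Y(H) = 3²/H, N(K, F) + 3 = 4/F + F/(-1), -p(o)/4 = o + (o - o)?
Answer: -150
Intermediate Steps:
p(o) = -4*o (p(o) = -4*(o + (o - o)) = -4*(o + 0) = -4*o)
N(K, F) = -3 - F + 4/F (N(K, F) = -3 + (4/F + F/(-1)) = -3 + (4/F + F*(-1)) = -3 + (4/F - F) = -3 + (-F + 4/F) = -3 - F + 4/F)
Y(H) = 9/(2*H) (Y(H) = (3²/H)/2 = (9/H)/2 = 9/(2*H))
(Y(N(6, -2)) - 6)*p(-5) = (9/(2*(-3 - 1*(-2) + 4/(-2))) - 6)*(-4*(-5)) = (9/(2*(-3 + 2 + 4*(-½))) - 6)*20 = (9/(2*(-3 + 2 - 2)) - 6)*20 = ((9/2)/(-3) - 6)*20 = ((9/2)*(-⅓) - 6)*20 = (-3/2 - 6)*20 = -15/2*20 = -150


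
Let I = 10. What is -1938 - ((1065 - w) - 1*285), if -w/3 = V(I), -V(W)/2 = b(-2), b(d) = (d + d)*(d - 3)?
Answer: -2598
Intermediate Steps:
b(d) = 2*d*(-3 + d) (b(d) = (2*d)*(-3 + d) = 2*d*(-3 + d))
V(W) = -40 (V(W) = -4*(-2)*(-3 - 2) = -4*(-2)*(-5) = -2*20 = -40)
w = 120 (w = -3*(-40) = 120)
-1938 - ((1065 - w) - 1*285) = -1938 - ((1065 - 1*120) - 1*285) = -1938 - ((1065 - 120) - 285) = -1938 - (945 - 285) = -1938 - 1*660 = -1938 - 660 = -2598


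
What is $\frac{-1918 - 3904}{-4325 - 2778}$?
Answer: $\frac{5822}{7103} \approx 0.81965$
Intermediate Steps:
$\frac{-1918 - 3904}{-4325 - 2778} = - \frac{5822}{-7103} = \left(-5822\right) \left(- \frac{1}{7103}\right) = \frac{5822}{7103}$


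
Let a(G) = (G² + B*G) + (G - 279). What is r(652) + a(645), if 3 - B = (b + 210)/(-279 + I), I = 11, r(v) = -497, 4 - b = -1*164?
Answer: 56110991/134 ≈ 4.1874e+5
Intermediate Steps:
b = 168 (b = 4 - (-1)*164 = 4 - 1*(-164) = 4 + 164 = 168)
B = 591/134 (B = 3 - (168 + 210)/(-279 + 11) = 3 - 378/(-268) = 3 - 378*(-1)/268 = 3 - 1*(-189/134) = 3 + 189/134 = 591/134 ≈ 4.4104)
a(G) = -279 + G² + 725*G/134 (a(G) = (G² + 591*G/134) + (G - 279) = (G² + 591*G/134) + (-279 + G) = -279 + G² + 725*G/134)
r(652) + a(645) = -497 + (-279 + 645² + (725/134)*645) = -497 + (-279 + 416025 + 467625/134) = -497 + 56177589/134 = 56110991/134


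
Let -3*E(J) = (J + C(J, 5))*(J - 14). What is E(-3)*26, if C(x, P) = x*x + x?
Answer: 442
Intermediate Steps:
C(x, P) = x + x² (C(x, P) = x² + x = x + x²)
E(J) = -(-14 + J)*(J + J*(1 + J))/3 (E(J) = -(J + J*(1 + J))*(J - 14)/3 = -(J + J*(1 + J))*(-14 + J)/3 = -(-14 + J)*(J + J*(1 + J))/3)
E(-3)*26 = ((⅓)*(-3)*(28 - 1*(-3)² + 12*(-3)))*26 = ((⅓)*(-3)*(28 - 1*9 - 36))*26 = ((⅓)*(-3)*(28 - 9 - 36))*26 = ((⅓)*(-3)*(-17))*26 = 17*26 = 442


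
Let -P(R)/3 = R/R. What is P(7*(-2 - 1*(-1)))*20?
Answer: -60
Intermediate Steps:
P(R) = -3 (P(R) = -3*R/R = -3*1 = -3)
P(7*(-2 - 1*(-1)))*20 = -3*20 = -60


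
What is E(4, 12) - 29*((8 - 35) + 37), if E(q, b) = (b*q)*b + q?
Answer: 290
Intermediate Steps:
E(q, b) = q + q*b² (E(q, b) = q*b² + q = q + q*b²)
E(4, 12) - 29*((8 - 35) + 37) = 4*(1 + 12²) - 29*((8 - 35) + 37) = 4*(1 + 144) - 29*(-27 + 37) = 4*145 - 29*10 = 580 - 290 = 290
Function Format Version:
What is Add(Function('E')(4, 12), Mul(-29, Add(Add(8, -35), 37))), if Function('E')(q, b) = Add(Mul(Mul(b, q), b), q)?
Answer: 290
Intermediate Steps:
Function('E')(q, b) = Add(q, Mul(q, Pow(b, 2))) (Function('E')(q, b) = Add(Mul(q, Pow(b, 2)), q) = Add(q, Mul(q, Pow(b, 2))))
Add(Function('E')(4, 12), Mul(-29, Add(Add(8, -35), 37))) = Add(Mul(4, Add(1, Pow(12, 2))), Mul(-29, Add(Add(8, -35), 37))) = Add(Mul(4, Add(1, 144)), Mul(-29, Add(-27, 37))) = Add(Mul(4, 145), Mul(-29, 10)) = Add(580, -290) = 290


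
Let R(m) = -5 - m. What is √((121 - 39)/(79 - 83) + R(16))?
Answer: I*√166/2 ≈ 6.442*I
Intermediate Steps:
√((121 - 39)/(79 - 83) + R(16)) = √((121 - 39)/(79 - 83) + (-5 - 1*16)) = √(82/(-4) + (-5 - 16)) = √(82*(-¼) - 21) = √(-41/2 - 21) = √(-83/2) = I*√166/2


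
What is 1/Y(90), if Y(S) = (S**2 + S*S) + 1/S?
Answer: 90/1458001 ≈ 6.1728e-5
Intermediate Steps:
Y(S) = 1/S + 2*S**2 (Y(S) = (S**2 + S**2) + 1/S = 2*S**2 + 1/S = 1/S + 2*S**2)
1/Y(90) = 1/((1 + 2*90**3)/90) = 1/((1 + 2*729000)/90) = 1/((1 + 1458000)/90) = 1/((1/90)*1458001) = 1/(1458001/90) = 90/1458001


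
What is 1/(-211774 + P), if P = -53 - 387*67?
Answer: -1/237756 ≈ -4.2060e-6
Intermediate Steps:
P = -25982 (P = -53 - 25929 = -25982)
1/(-211774 + P) = 1/(-211774 - 25982) = 1/(-237756) = -1/237756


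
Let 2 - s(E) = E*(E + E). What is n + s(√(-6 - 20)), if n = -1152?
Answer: -1098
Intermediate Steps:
s(E) = 2 - 2*E² (s(E) = 2 - E*(E + E) = 2 - E*2*E = 2 - 2*E²)
n + s(√(-6 - 20)) = -1152 + (2 - 2*(√(-6 - 20))²) = -1152 + (2 - 2*(√(-26))²) = -1152 + (2 - 2*(I*√26)²) = -1152 + (2 - 2*(-26)) = -1152 + (2 + 52) = -1152 + 54 = -1098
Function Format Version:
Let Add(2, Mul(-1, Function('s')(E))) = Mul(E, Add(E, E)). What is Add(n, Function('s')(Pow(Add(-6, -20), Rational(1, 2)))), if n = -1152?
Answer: -1098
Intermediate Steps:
Function('s')(E) = Add(2, Mul(-2, Pow(E, 2))) (Function('s')(E) = Add(2, Mul(-1, Mul(E, Add(E, E)))) = Add(2, Mul(-1, Mul(E, Mul(2, E)))) = Add(2, Mul(-1, Mul(2, Pow(E, 2)))) = Add(2, Mul(-2, Pow(E, 2))))
Add(n, Function('s')(Pow(Add(-6, -20), Rational(1, 2)))) = Add(-1152, Add(2, Mul(-2, Pow(Pow(Add(-6, -20), Rational(1, 2)), 2)))) = Add(-1152, Add(2, Mul(-2, Pow(Pow(-26, Rational(1, 2)), 2)))) = Add(-1152, Add(2, Mul(-2, Pow(Mul(I, Pow(26, Rational(1, 2))), 2)))) = Add(-1152, Add(2, Mul(-2, -26))) = Add(-1152, Add(2, 52)) = Add(-1152, 54) = -1098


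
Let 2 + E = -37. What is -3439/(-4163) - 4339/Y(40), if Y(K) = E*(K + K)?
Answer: 159077/71760 ≈ 2.2168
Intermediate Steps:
E = -39 (E = -2 - 37 = -39)
Y(K) = -78*K (Y(K) = -39*(K + K) = -78*K)
-3439/(-4163) - 4339/Y(40) = -3439/(-4163) - 4339/((-78*40)) = -3439*(-1/4163) - 4339/(-3120) = 19/23 - 4339*(-1/3120) = 19/23 + 4339/3120 = 159077/71760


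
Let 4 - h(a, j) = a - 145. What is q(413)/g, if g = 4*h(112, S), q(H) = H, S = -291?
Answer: 413/148 ≈ 2.7905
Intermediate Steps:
h(a, j) = 149 - a (h(a, j) = 4 - (a - 145) = 4 - (-145 + a) = 4 + (145 - a) = 149 - a)
g = 148 (g = 4*(149 - 1*112) = 4*(149 - 112) = 4*37 = 148)
q(413)/g = 413/148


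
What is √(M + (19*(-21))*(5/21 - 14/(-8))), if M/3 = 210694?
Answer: √2525155/2 ≈ 794.54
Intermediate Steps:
M = 632082 (M = 3*210694 = 632082)
√(M + (19*(-21))*(5/21 - 14/(-8))) = √(632082 + (19*(-21))*(5/21 - 14/(-8))) = √(632082 - 399*(5*(1/21) - 14*(-⅛))) = √(632082 - 399*(5/21 + 7/4)) = √(632082 - 399*167/84) = √(632082 - 3173/4) = √(2525155/4) = √2525155/2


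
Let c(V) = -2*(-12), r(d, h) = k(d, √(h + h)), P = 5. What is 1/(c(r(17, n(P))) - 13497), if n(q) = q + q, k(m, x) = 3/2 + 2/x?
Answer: -1/13473 ≈ -7.4223e-5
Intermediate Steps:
k(m, x) = 3/2 + 2/x (k(m, x) = 3*(½) + 2/x = 3/2 + 2/x)
n(q) = 2*q
r(d, h) = 3/2 + √2/√h (r(d, h) = 3/2 + 2/(√(h + h)) = 3/2 + 2/(√(2*h)) = 3/2 + 2/((√2*√h)) = 3/2 + 2*(√2/(2*√h)) = 3/2 + √2/√h)
c(V) = 24
1/(c(r(17, n(P))) - 13497) = 1/(24 - 13497) = 1/(-13473) = -1/13473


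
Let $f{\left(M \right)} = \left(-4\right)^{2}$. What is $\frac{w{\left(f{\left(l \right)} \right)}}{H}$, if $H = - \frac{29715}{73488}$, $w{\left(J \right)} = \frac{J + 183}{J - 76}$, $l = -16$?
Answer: $\frac{1218676}{148575} \approx 8.2024$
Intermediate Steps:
$f{\left(M \right)} = 16$
$w{\left(J \right)} = \frac{183 + J}{-76 + J}$
$H = - \frac{9905}{24496}$ ($H = \left(-29715\right) \frac{1}{73488} = - \frac{9905}{24496} \approx -0.40435$)
$\frac{w{\left(f{\left(l \right)} \right)}}{H} = \frac{\frac{1}{-76 + 16} \left(183 + 16\right)}{- \frac{9905}{24496}} = \frac{1}{-60} \cdot 199 \left(- \frac{24496}{9905}\right) = \left(- \frac{1}{60}\right) 199 \left(- \frac{24496}{9905}\right) = \left(- \frac{199}{60}\right) \left(- \frac{24496}{9905}\right) = \frac{1218676}{148575}$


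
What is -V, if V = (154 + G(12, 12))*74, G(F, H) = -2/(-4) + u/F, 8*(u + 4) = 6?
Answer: -273911/24 ≈ -11413.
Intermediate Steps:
u = -13/4 (u = -4 + (1/8)*6 = -4 + 3/4 = -13/4 ≈ -3.2500)
G(F, H) = 1/2 - 13/(4*F) (G(F, H) = -2/(-4) - 13/(4*F) = -2*(-1/4) - 13/(4*F) = 1/2 - 13/(4*F))
V = 273911/24 (V = (154 + (1/4)*(-13 + 2*12)/12)*74 = (154 + (1/4)*(1/12)*(-13 + 24))*74 = (154 + (1/4)*(1/12)*11)*74 = (154 + 11/48)*74 = (7403/48)*74 = 273911/24 ≈ 11413.)
-V = -1*273911/24 = -273911/24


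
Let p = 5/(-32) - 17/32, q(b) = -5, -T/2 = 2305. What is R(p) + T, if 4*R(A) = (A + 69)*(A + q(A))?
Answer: -4820103/1024 ≈ -4707.1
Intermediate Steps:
T = -4610 (T = -2*2305 = -4610)
p = -11/16 (p = 5*(-1/32) - 17*1/32 = -5/32 - 17/32 = -11/16 ≈ -0.68750)
R(A) = (-5 + A)*(69 + A)/4 (R(A) = ((A + 69)*(A - 5))/4 = ((69 + A)*(-5 + A))/4 = ((-5 + A)*(69 + A))/4 = (-5 + A)*(69 + A)/4)
R(p) + T = (-345/4 + 16*(-11/16) + (-11/16)²/4) - 4610 = (-345/4 - 11 + (¼)*(121/256)) - 4610 = (-345/4 - 11 + 121/1024) - 4610 = -99463/1024 - 4610 = -4820103/1024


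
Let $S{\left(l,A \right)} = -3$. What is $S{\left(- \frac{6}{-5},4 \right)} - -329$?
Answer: $326$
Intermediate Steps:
$S{\left(- \frac{6}{-5},4 \right)} - -329 = -3 - -329 = -3 + 329 = 326$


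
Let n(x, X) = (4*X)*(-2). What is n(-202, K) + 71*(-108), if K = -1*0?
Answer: -7668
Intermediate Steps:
K = 0
n(x, X) = -8*X
n(-202, K) + 71*(-108) = -8*0 + 71*(-108) = 0 - 7668 = -7668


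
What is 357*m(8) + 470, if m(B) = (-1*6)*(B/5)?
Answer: -14786/5 ≈ -2957.2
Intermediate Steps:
m(B) = -6*B/5
357*m(8) + 470 = 357*(-6/5*8) + 470 = 357*(-48/5) + 470 = -17136/5 + 470 = -14786/5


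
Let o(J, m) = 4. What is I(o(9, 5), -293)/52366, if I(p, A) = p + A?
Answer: -289/52366 ≈ -0.0055188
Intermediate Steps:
I(p, A) = A + p
I(o(9, 5), -293)/52366 = (-293 + 4)/52366 = -289*1/52366 = -289/52366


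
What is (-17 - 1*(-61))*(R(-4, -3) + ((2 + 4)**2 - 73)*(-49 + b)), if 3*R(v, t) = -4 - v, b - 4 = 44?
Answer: 1628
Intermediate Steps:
b = 48 (b = 4 + 44 = 48)
R(v, t) = -4/3 - v/3 (R(v, t) = (-4 - v)/3 = -4/3 - v/3)
(-17 - 1*(-61))*(R(-4, -3) + ((2 + 4)**2 - 73)*(-49 + b)) = (-17 - 1*(-61))*((-4/3 - 1/3*(-4)) + ((2 + 4)**2 - 73)*(-49 + 48)) = (-17 + 61)*((-4/3 + 4/3) + (6**2 - 73)*(-1)) = 44*(0 + (36 - 73)*(-1)) = 44*(0 - 37*(-1)) = 44*(0 + 37) = 44*37 = 1628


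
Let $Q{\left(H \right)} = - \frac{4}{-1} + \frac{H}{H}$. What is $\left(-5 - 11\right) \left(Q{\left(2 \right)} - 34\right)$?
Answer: $464$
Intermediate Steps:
$Q{\left(H \right)} = 5$ ($Q{\left(H \right)} = \left(-4\right) \left(-1\right) + 1 = 4 + 1 = 5$)
$\left(-5 - 11\right) \left(Q{\left(2 \right)} - 34\right) = \left(-5 - 11\right) \left(5 - 34\right) = \left(-5 - 11\right) \left(-29\right) = \left(-16\right) \left(-29\right) = 464$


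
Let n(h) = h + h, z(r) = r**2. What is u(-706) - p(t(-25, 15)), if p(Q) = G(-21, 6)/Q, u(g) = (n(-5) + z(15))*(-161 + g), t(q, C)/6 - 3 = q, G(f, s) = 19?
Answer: -24605441/132 ≈ -1.8640e+5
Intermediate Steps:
n(h) = 2*h
t(q, C) = 18 + 6*q
u(g) = -34615 + 215*g (u(g) = (2*(-5) + 15**2)*(-161 + g) = (-10 + 225)*(-161 + g) = 215*(-161 + g) = -34615 + 215*g)
p(Q) = 19/Q
u(-706) - p(t(-25, 15)) = (-34615 + 215*(-706)) - 19/(18 + 6*(-25)) = (-34615 - 151790) - 19/(18 - 150) = -186405 - 19/(-132) = -186405 - 19*(-1)/132 = -186405 - 1*(-19/132) = -186405 + 19/132 = -24605441/132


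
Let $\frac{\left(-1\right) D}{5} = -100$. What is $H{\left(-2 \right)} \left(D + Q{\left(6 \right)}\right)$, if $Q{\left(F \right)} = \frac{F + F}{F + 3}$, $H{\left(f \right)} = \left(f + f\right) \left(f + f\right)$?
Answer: $\frac{24064}{3} \approx 8021.3$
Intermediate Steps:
$H{\left(f \right)} = 4 f^{2}$ ($H{\left(f \right)} = 2 f 2 f = 4 f^{2}$)
$Q{\left(F \right)} = \frac{2 F}{3 + F}$
$D = 500$ ($D = \left(-5\right) \left(-100\right) = 500$)
$H{\left(-2 \right)} \left(D + Q{\left(6 \right)}\right) = 4 \left(-2\right)^{2} \left(500 + 2 \cdot 6 \frac{1}{3 + 6}\right) = 4 \cdot 4 \left(500 + 2 \cdot 6 \cdot \frac{1}{9}\right) = 16 \left(500 + 2 \cdot 6 \cdot \frac{1}{9}\right) = 16 \left(500 + \frac{4}{3}\right) = 16 \cdot \frac{1504}{3} = \frac{24064}{3}$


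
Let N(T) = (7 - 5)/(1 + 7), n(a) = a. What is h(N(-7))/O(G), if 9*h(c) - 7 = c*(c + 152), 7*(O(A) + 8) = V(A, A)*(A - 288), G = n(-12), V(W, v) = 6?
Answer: -5047/267264 ≈ -0.018884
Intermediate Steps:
G = -12
N(T) = ¼ (N(T) = 2/8 = 2*(⅛) = ¼)
O(A) = -1784/7 + 6*A/7 (O(A) = -8 + (6*(A - 288))/7 = -8 + (6*(-288 + A))/7 = -8 + (-1728 + 6*A)/7 = -8 + (-1728/7 + 6*A/7) = -1784/7 + 6*A/7)
h(c) = 7/9 + c*(152 + c)/9 (h(c) = 7/9 + (c*(c + 152))/9 = 7/9 + (c*(152 + c))/9 = 7/9 + c*(152 + c)/9)
h(N(-7))/O(G) = (7/9 + (¼)²/9 + (152/9)*(¼))/(-1784/7 + (6/7)*(-12)) = (7/9 + (⅑)*(1/16) + 38/9)/(-1784/7 - 72/7) = (7/9 + 1/144 + 38/9)/(-1856/7) = (721/144)*(-7/1856) = -5047/267264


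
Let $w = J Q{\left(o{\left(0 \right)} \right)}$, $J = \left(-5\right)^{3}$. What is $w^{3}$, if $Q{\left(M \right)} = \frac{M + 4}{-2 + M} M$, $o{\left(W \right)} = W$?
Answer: $0$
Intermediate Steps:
$J = -125$
$Q{\left(M \right)} = \frac{M \left(4 + M\right)}{-2 + M}$ ($Q{\left(M \right)} = \frac{4 + M}{-2 + M} M = \frac{M \left(4 + M\right)}{-2 + M}$)
$w = 0$ ($w = - 125 \frac{0 \left(4 + 0\right)}{-2 + 0} = - 125 \cdot 0 \frac{1}{-2} \cdot 4 = - 125 \cdot 0 \left(- \frac{1}{2}\right) 4 = \left(-125\right) 0 = 0$)
$w^{3} = 0^{3} = 0$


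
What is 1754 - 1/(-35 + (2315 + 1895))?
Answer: 7322949/4175 ≈ 1754.0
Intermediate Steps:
1754 - 1/(-35 + (2315 + 1895)) = 1754 - 1/(-35 + 4210) = 1754 - 1/4175 = 7322949/4175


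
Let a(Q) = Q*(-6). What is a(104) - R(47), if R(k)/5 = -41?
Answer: -419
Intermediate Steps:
R(k) = -205 (R(k) = 5*(-41) = -205)
a(Q) = -6*Q
a(104) - R(47) = -6*104 - 1*(-205) = -624 + 205 = -419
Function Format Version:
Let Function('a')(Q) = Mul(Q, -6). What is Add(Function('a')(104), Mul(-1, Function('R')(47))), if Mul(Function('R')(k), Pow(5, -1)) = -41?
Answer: -419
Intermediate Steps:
Function('R')(k) = -205 (Function('R')(k) = Mul(5, -41) = -205)
Function('a')(Q) = Mul(-6, Q)
Add(Function('a')(104), Mul(-1, Function('R')(47))) = Add(Mul(-6, 104), Mul(-1, -205)) = Add(-624, 205) = -419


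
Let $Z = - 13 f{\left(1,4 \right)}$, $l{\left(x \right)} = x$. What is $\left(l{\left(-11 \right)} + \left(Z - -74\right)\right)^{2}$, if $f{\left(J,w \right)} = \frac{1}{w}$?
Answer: $\frac{57121}{16} \approx 3570.1$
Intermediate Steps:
$Z = - \frac{13}{4} \approx -3.25$
$\left(l{\left(-11 \right)} + \left(Z - -74\right)\right)^{2} = \left(-11 - - \frac{283}{4}\right)^{2} = \left(-11 + \left(- \frac{13}{4} + 74\right)\right)^{2} = \left(-11 + \frac{283}{4}\right)^{2} = \left(\frac{239}{4}\right)^{2} = \frac{57121}{16}$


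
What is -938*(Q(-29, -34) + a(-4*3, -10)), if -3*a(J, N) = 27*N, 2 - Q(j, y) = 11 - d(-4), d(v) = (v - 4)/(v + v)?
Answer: -76916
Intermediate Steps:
d(v) = (-4 + v)/(2*v) (d(v) = (-4 + v)/((2*v)) = (-4 + v)*(1/(2*v)) = (-4 + v)/(2*v))
Q(j, y) = -8 (Q(j, y) = 2 - (11 - (-4 - 4)/(2*(-4))) = 2 - (11 - (-1)*(-8)/(2*4)) = 2 - (11 - 1*1) = 2 - (11 - 1) = 2 - 1*10 = 2 - 10 = -8)
a(J, N) = -9*N
-938*(Q(-29, -34) + a(-4*3, -10)) = -938*(-8 - 9*(-10)) = -938*(-8 + 90) = -938*82 = -1*76916 = -76916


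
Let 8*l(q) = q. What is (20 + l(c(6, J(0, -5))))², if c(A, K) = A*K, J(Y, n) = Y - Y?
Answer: 400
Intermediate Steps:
J(Y, n) = 0
l(q) = q/8
(20 + l(c(6, J(0, -5))))² = (20 + (6*0)/8)² = (20 + (⅛)*0)² = (20 + 0)² = 20² = 400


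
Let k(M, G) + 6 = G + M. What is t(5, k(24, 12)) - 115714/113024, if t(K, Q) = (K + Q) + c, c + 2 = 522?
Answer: 31306303/56512 ≈ 553.98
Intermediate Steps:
c = 520 (c = -2 + 522 = 520)
k(M, G) = -6 + G + M (k(M, G) = -6 + (G + M) = -6 + G + M)
t(K, Q) = 520 + K + Q (t(K, Q) = (K + Q) + 520 = 520 + K + Q)
t(5, k(24, 12)) - 115714/113024 = (520 + 5 + (-6 + 12 + 24)) - 115714/113024 = (520 + 5 + 30) - 115714/113024 = 555 - 1*57857/56512 = 555 - 57857/56512 = 31306303/56512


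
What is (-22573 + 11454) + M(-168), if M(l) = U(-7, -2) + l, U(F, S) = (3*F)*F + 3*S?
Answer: -11146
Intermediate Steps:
U(F, S) = 3*S + 3*F² (U(F, S) = 3*F² + 3*S = 3*S + 3*F²)
M(l) = 141 + l (M(l) = (3*(-2) + 3*(-7)²) + l = (-6 + 3*49) + l = (-6 + 147) + l = 141 + l)
(-22573 + 11454) + M(-168) = (-22573 + 11454) + (141 - 168) = -11119 - 27 = -11146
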